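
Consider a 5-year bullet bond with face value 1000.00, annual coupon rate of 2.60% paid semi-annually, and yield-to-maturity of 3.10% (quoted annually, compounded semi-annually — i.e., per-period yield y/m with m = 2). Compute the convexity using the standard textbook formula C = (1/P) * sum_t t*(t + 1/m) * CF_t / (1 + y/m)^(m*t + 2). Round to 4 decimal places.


Coupon per period c = face * coupon_rate / m = 13.000000
Periods per year m = 2; per-period yield y/m = 0.015500
Number of cashflows N = 10
Cashflows (t years, CF_t, discount factor 1/(1+y/m)^(m*t), PV):
  t = 0.5000: CF_t = 13.000000, DF = 0.984737, PV = 12.801576
  t = 1.0000: CF_t = 13.000000, DF = 0.969706, PV = 12.606180
  t = 1.5000: CF_t = 13.000000, DF = 0.954905, PV = 12.413766
  t = 2.0000: CF_t = 13.000000, DF = 0.940330, PV = 12.224290
  t = 2.5000: CF_t = 13.000000, DF = 0.925977, PV = 12.037705
  t = 3.0000: CF_t = 13.000000, DF = 0.911844, PV = 11.853969
  t = 3.5000: CF_t = 13.000000, DF = 0.897926, PV = 11.673037
  t = 4.0000: CF_t = 13.000000, DF = 0.884220, PV = 11.494866
  t = 4.5000: CF_t = 13.000000, DF = 0.870724, PV = 11.319416
  t = 5.0000: CF_t = 1013.000000, DF = 0.857434, PV = 868.580686
Price P = sum_t PV_t = 977.005491
Convexity numerator sum_t t*(t + 1/m) * CF_t / (1+y/m)^(m*t + 2):
  t = 0.5000: term = 6.206883
  t = 1.0000: term = 18.336435
  t = 1.5000: term = 36.113116
  t = 2.0000: term = 59.269845
  t = 2.5000: term = 87.547777
  t = 3.0000: term = 120.696098
  t = 3.5000: term = 158.471817
  t = 4.0000: term = 200.639566
  t = 4.5000: term = 246.971401
  t = 5.0000: term = 23162.370612
Convexity = (1/P) * sum = 24096.623550 / 977.005491 = 24.663754

Answer: Convexity = 24.6638


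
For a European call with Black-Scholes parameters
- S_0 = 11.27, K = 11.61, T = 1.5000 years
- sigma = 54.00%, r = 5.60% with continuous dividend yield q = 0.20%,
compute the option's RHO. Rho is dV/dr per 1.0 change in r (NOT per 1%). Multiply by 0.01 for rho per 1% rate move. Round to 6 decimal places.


d1 = 0.4082143187; d2 = -0.2531479119
phi(d1) = 0.3670497072; exp(-qT) = 0.9970044955; exp(-rT) = 0.9194312561
N(d2) = 0.4000769580
Rho = K*T*exp(-rT)*N(d2) = 11.6100 * 1.5000 * 0.9194312561 * 0.4000769580 = 6.405990

Answer: Rho = 6.405990


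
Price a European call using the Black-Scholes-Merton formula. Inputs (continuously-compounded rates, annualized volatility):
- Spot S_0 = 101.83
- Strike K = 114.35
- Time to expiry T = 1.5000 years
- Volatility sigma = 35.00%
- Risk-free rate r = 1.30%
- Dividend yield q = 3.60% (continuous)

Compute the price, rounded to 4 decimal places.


Answer: Price = 10.9305

Derivation:
d1 = (ln(S/K) + (r - q + 0.5*sigma^2) * T) / (sigma * sqrt(T)) = -0.13666791
d2 = d1 - sigma * sqrt(T) = -0.56532862
exp(-rT) = 0.98068890; exp(-qT) = 0.94743211
C = S_0 * exp(-qT) * N(d1) - K * exp(-rT) * N(d2)
N(d1) = 0.44564665; N(d2) = 0.28592513
C = 101.8300 * 0.94743211 * 0.44564665 - 114.3500 * 0.98068890 * 0.28592513 = 10.9305


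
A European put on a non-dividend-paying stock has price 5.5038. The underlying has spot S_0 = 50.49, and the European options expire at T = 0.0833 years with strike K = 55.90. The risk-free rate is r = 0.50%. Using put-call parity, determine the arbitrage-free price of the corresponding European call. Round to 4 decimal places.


Answer: Call price = 0.1171

Derivation:
Put-call parity: C - P = S_0 * exp(-qT) - K * exp(-rT).
S_0 * exp(-qT) = 50.4900 * 1.00000000 = 50.49000000
K * exp(-rT) = 55.9000 * 0.99958359 = 55.87672250
C = P + S*exp(-qT) - K*exp(-rT)
C = 5.5038 + 50.49000000 - 55.87672250 = 0.1171


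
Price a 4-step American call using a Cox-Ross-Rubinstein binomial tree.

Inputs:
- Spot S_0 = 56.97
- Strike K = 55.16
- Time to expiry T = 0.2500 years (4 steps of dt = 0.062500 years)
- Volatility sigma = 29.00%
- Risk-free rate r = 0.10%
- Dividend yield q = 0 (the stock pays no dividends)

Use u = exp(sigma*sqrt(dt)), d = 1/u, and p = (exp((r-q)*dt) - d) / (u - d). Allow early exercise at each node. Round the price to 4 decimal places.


dt = T/N = 0.062500
u = exp(sigma*sqrt(dt)) = 1.075193; d = 1/u = 0.930066
p = (exp((r-q)*dt) - d) / (u - d) = 0.482314
Discount per step: exp(-r*dt) = 0.999938
Stock lattice S(k, i) with i counting down-moves:
  k=0: S(0,0) = 56.9700
  k=1: S(1,0) = 61.2537; S(1,1) = 52.9858
  k=2: S(2,0) = 65.8596; S(2,1) = 56.9700; S(2,2) = 49.2803
  k=3: S(3,0) = 70.8117; S(3,1) = 61.2537; S(3,2) = 52.9858; S(3,3) = 45.8339
  k=4: S(4,0) = 76.1363; S(4,1) = 65.8596; S(4,2) = 56.9700; S(4,3) = 49.2803; S(4,4) = 42.6286
Terminal payoffs V(N, i) = max(S_T - K, 0):
  V(4,0) = 20.976274; V(4,1) = 10.699574; V(4,2) = 1.810000; V(4,3) = 0.000000; V(4,4) = 0.000000
Backward induction: V(k, i) = exp(-r*dt) * [p * V(k+1, i) + (1-p) * V(k+1, i+1)]; then take max(V_cont, immediate exercise) for American.
  V(3,0) = exp(-r*dt) * [p*20.976274 + (1-p)*10.699574] = 15.655188; exercise = 15.651741; V(3,0) = max -> 15.655188
  V(3,1) = exp(-r*dt) * [p*10.699574 + (1-p)*1.810000] = 6.097182; exercise = 6.093734; V(3,1) = max -> 6.097182
  V(3,2) = exp(-r*dt) * [p*1.810000 + (1-p)*0.000000] = 0.872933; exercise = 0.000000; V(3,2) = max -> 0.872933
  V(3,3) = exp(-r*dt) * [p*0.000000 + (1-p)*0.000000] = 0.000000; exercise = 0.000000; V(3,3) = max -> 0.000000
  V(2,0) = exp(-r*dt) * [p*15.655188 + (1-p)*6.097182] = 10.706469; exercise = 10.699574; V(2,0) = max -> 10.706469
  V(2,1) = exp(-r*dt) * [p*6.097182 + (1-p)*0.872933] = 3.392447; exercise = 1.810000; V(2,1) = max -> 3.392447
  V(2,2) = exp(-r*dt) * [p*0.872933 + (1-p)*0.000000] = 0.421001; exercise = 0.000000; V(2,2) = max -> 0.421001
  V(1,0) = exp(-r*dt) * [p*10.706469 + (1-p)*3.392447] = 6.919667; exercise = 6.093734; V(1,0) = max -> 6.919667
  V(1,1) = exp(-r*dt) * [p*3.392447 + (1-p)*0.421001] = 1.854054; exercise = 0.000000; V(1,1) = max -> 1.854054
  V(0,0) = exp(-r*dt) * [p*6.919667 + (1-p)*1.854054] = 4.296999; exercise = 1.810000; V(0,0) = max -> 4.296999

Answer: Price = V(0,0) = 4.2970


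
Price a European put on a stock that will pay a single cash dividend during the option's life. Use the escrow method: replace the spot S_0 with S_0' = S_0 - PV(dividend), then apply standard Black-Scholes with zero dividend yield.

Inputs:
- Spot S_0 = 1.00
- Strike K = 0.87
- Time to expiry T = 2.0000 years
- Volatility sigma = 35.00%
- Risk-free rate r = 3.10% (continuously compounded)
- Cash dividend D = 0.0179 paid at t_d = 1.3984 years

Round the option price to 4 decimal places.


Answer: Price = 0.1051

Derivation:
PV(D) = D * exp(-r * t_d) = 0.0179 * 0.95757580 = 0.01714061
S_0' = S_0 - PV(D) = 1.0000 - 0.01714061 = 0.98285939
d1 = (ln(S_0'/K) + (r + sigma^2/2)*T) / (sigma*sqrt(T)) = 0.61916868
d2 = d1 - sigma*sqrt(T) = 0.12419393
exp(-rT) = 0.93988289
N(-d1) = 0.26790262; N(-d2) = 0.45058086
P = K * exp(-rT) * N(-d2) - S_0' * N(-d1) = 0.8700 * 0.93988289 * 0.45058086 - 0.98285939 * 0.26790262 = 0.1051


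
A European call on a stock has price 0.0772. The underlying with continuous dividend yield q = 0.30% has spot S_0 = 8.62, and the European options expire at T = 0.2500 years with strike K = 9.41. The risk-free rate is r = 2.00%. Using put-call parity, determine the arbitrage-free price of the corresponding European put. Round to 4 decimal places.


Answer: Put price = 0.8267

Derivation:
Put-call parity: C - P = S_0 * exp(-qT) - K * exp(-rT).
S_0 * exp(-qT) = 8.6200 * 0.99925028 = 8.61353742
K * exp(-rT) = 9.4100 * 0.99501248 = 9.36306743
P = C - S*exp(-qT) + K*exp(-rT)
P = 0.0772 - 8.61353742 + 9.36306743 = 0.8267


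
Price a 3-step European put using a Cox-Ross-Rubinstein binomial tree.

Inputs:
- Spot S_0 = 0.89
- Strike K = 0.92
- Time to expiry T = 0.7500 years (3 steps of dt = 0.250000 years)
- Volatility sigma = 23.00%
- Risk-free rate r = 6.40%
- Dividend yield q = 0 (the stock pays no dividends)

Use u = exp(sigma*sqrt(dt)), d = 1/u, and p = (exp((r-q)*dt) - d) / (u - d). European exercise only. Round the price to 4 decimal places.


Answer: Price = V(0,0) = 0.0679

Derivation:
dt = T/N = 0.250000
u = exp(sigma*sqrt(dt)) = 1.121873; d = 1/u = 0.891366
p = (exp((r-q)*dt) - d) / (u - d) = 0.541252
Discount per step: exp(-r*dt) = 0.984127
Stock lattice S(k, i) with i counting down-moves:
  k=0: S(0,0) = 0.8900
  k=1: S(1,0) = 0.9985; S(1,1) = 0.7933
  k=2: S(2,0) = 1.1202; S(2,1) = 0.8900; S(2,2) = 0.7071
  k=3: S(3,0) = 1.2567; S(3,1) = 0.9985; S(3,2) = 0.7933; S(3,3) = 0.6303
Terminal payoffs V(N, i) = max(K - S_T, 0):
  V(3,0) = 0.000000; V(3,1) = 0.000000; V(3,2) = 0.126684; V(3,3) = 0.289684
Backward induction: V(k, i) = exp(-r*dt) * [p * V(k+1, i) + (1-p) * V(k+1, i+1)].
  V(2,0) = exp(-r*dt) * [p*0.000000 + (1-p)*0.000000] = 0.000000
  V(2,1) = exp(-r*dt) * [p*0.000000 + (1-p)*0.126684] = 0.057194
  V(2,2) = exp(-r*dt) * [p*0.126684 + (1-p)*0.289684] = 0.198262
  V(1,0) = exp(-r*dt) * [p*0.000000 + (1-p)*0.057194] = 0.025821
  V(1,1) = exp(-r*dt) * [p*0.057194 + (1-p)*0.198262] = 0.119974
  V(0,0) = exp(-r*dt) * [p*0.025821 + (1-p)*0.119974] = 0.067918


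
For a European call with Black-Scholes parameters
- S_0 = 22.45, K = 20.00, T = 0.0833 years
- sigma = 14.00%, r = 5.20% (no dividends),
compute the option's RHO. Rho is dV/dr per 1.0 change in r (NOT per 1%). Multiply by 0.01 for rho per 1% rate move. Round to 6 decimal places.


d1 = 2.9873033897; d2 = 2.9468969546
phi(d1) = 0.0046035418; exp(-qT) = 1.0000000000; exp(-rT) = 0.9956777678
N(d2) = 0.9983950993
Rho = K*T*exp(-rT)*N(d2) = 20.0000 * 0.0833 * 0.9956777678 * 0.9983950993 = 1.656137

Answer: Rho = 1.656137


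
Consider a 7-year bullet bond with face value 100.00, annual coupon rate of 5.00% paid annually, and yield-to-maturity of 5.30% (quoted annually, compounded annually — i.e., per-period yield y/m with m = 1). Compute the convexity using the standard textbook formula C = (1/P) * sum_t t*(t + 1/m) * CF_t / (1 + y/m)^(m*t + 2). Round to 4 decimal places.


Coupon per period c = face * coupon_rate / m = 5.000000
Periods per year m = 1; per-period yield y/m = 0.053000
Number of cashflows N = 7
Cashflows (t years, CF_t, discount factor 1/(1+y/m)^(m*t), PV):
  t = 1.0000: CF_t = 5.000000, DF = 0.949668, PV = 4.748338
  t = 2.0000: CF_t = 5.000000, DF = 0.901869, PV = 4.509343
  t = 3.0000: CF_t = 5.000000, DF = 0.856475, PV = 4.282377
  t = 4.0000: CF_t = 5.000000, DF = 0.813367, PV = 4.066835
  t = 5.0000: CF_t = 5.000000, DF = 0.772428, PV = 3.862141
  t = 6.0000: CF_t = 5.000000, DF = 0.733550, PV = 3.667750
  t = 7.0000: CF_t = 105.000000, DF = 0.696629, PV = 73.146020
Price P = sum_t PV_t = 98.282804
Convexity numerator sum_t t*(t + 1/m) * CF_t / (1+y/m)^(m*t + 2):
  t = 1.0000: term = 8.564754
  t = 2.0000: term = 24.401008
  t = 3.0000: term = 46.345694
  t = 4.0000: term = 73.355009
  t = 5.0000: term = 104.494314
  t = 6.0000: term = 138.928813
  t = 7.0000: term = 3694.213452
Convexity = (1/P) * sum = 4090.303045 / 98.282804 = 41.617688

Answer: Convexity = 41.6177


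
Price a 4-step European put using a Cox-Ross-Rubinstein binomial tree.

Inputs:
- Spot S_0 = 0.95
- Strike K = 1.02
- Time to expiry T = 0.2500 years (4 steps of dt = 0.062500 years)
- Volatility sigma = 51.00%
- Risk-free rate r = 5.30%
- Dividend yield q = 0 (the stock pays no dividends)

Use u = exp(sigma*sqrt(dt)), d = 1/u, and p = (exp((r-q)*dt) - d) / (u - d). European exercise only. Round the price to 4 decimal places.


dt = T/N = 0.062500
u = exp(sigma*sqrt(dt)) = 1.135985; d = 1/u = 0.880293
p = (exp((r-q)*dt) - d) / (u - d) = 0.481145
Discount per step: exp(-r*dt) = 0.996693
Stock lattice S(k, i) with i counting down-moves:
  k=0: S(0,0) = 0.9500
  k=1: S(1,0) = 1.0792; S(1,1) = 0.8363
  k=2: S(2,0) = 1.2259; S(2,1) = 0.9500; S(2,2) = 0.7362
  k=3: S(3,0) = 1.3926; S(3,1) = 1.0792; S(3,2) = 0.8363; S(3,3) = 0.6480
  k=4: S(4,0) = 1.5820; S(4,1) = 1.2259; S(4,2) = 0.9500; S(4,3) = 0.7362; S(4,4) = 0.5705
Terminal payoffs V(N, i) = max(K - S_T, 0):
  V(4,0) = 0.000000; V(4,1) = 0.000000; V(4,2) = 0.070000; V(4,3) = 0.283829; V(4,4) = 0.449529
Backward induction: V(k, i) = exp(-r*dt) * [p * V(k+1, i) + (1-p) * V(k+1, i+1)].
  V(3,0) = exp(-r*dt) * [p*0.000000 + (1-p)*0.000000] = 0.000000
  V(3,1) = exp(-r*dt) * [p*0.000000 + (1-p)*0.070000] = 0.036200
  V(3,2) = exp(-r*dt) * [p*0.070000 + (1-p)*0.283829] = 0.180348
  V(3,3) = exp(-r*dt) * [p*0.283829 + (1-p)*0.449529] = 0.368581
  V(2,0) = exp(-r*dt) * [p*0.000000 + (1-p)*0.036200] = 0.018720
  V(2,1) = exp(-r*dt) * [p*0.036200 + (1-p)*0.180348] = 0.110625
  V(2,2) = exp(-r*dt) * [p*0.180348 + (1-p)*0.368581] = 0.277094
  V(1,0) = exp(-r*dt) * [p*0.018720 + (1-p)*0.110625] = 0.066186
  V(1,1) = exp(-r*dt) * [p*0.110625 + (1-p)*0.277094] = 0.196347
  V(0,0) = exp(-r*dt) * [p*0.066186 + (1-p)*0.196347] = 0.133278

Answer: Price = V(0,0) = 0.1333


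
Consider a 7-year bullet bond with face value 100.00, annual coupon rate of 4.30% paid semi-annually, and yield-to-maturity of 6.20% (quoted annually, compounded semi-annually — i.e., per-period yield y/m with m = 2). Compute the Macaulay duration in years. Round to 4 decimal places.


Coupon per period c = face * coupon_rate / m = 2.150000
Periods per year m = 2; per-period yield y/m = 0.031000
Number of cashflows N = 14
Cashflows (t years, CF_t, discount factor 1/(1+y/m)^(m*t), PV):
  t = 0.5000: CF_t = 2.150000, DF = 0.969932, PV = 2.085354
  t = 1.0000: CF_t = 2.150000, DF = 0.940768, PV = 2.022652
  t = 1.5000: CF_t = 2.150000, DF = 0.912481, PV = 1.961835
  t = 2.0000: CF_t = 2.150000, DF = 0.885045, PV = 1.902847
  t = 2.5000: CF_t = 2.150000, DF = 0.858434, PV = 1.845632
  t = 3.0000: CF_t = 2.150000, DF = 0.832622, PV = 1.790138
  t = 3.5000: CF_t = 2.150000, DF = 0.807587, PV = 1.736312
  t = 4.0000: CF_t = 2.150000, DF = 0.783305, PV = 1.684105
  t = 4.5000: CF_t = 2.150000, DF = 0.759752, PV = 1.633467
  t = 5.0000: CF_t = 2.150000, DF = 0.736908, PV = 1.584352
  t = 5.5000: CF_t = 2.150000, DF = 0.714751, PV = 1.536714
  t = 6.0000: CF_t = 2.150000, DF = 0.693260, PV = 1.490509
  t = 6.5000: CF_t = 2.150000, DF = 0.672415, PV = 1.445692
  t = 7.0000: CF_t = 102.150000, DF = 0.652197, PV = 66.621907
Price P = sum_t PV_t = 89.341516
Macaulay numerator sum_t t * PV_t:
  t * PV_t at t = 0.5000: 1.042677
  t * PV_t at t = 1.0000: 2.022652
  t * PV_t at t = 1.5000: 2.942752
  t * PV_t at t = 2.0000: 3.805693
  t * PV_t at t = 2.5000: 4.614080
  t * PV_t at t = 3.0000: 5.370413
  t * PV_t at t = 3.5000: 6.077093
  t * PV_t at t = 4.0000: 6.736420
  t * PV_t at t = 4.5000: 7.350603
  t * PV_t at t = 5.0000: 7.921762
  t * PV_t at t = 5.5000: 8.451929
  t * PV_t at t = 6.0000: 8.943051
  t * PV_t at t = 6.5000: 9.396999
  t * PV_t at t = 7.0000: 466.353346
Macaulay duration D = (sum_t t * PV_t) / P = 541.029471 / 89.341516 = 6.055745

Answer: Macaulay duration = 6.0557 years


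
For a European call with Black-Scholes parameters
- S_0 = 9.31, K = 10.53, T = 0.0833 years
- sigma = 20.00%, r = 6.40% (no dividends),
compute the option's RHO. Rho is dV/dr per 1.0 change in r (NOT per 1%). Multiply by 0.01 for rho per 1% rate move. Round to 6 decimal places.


Answer: Rho = 0.016784

Derivation:
d1 = -2.0120415012; d2 = -2.0697649800
phi(d1) = 0.0527024131; exp(-qT) = 1.0000000000; exp(-rT) = 0.9946829856
N(d2) = 0.0192371792
Rho = K*T*exp(-rT)*N(d2) = 10.5300 * 0.0833 * 0.9946829856 * 0.0192371792 = 0.016784


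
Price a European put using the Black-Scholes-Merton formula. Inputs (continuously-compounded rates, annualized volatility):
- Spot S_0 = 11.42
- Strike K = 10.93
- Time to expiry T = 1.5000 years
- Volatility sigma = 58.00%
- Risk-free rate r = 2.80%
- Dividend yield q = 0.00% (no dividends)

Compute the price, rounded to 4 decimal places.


Answer: Price = 2.5906

Derivation:
d1 = (ln(S/K) + (r - q + 0.5*sigma^2) * T) / (sigma * sqrt(T)) = 0.47603849
d2 = d1 - sigma * sqrt(T) = -0.23431354
exp(-rT) = 0.95886978; exp(-qT) = 1.00000000
P = K * exp(-rT) * N(-d2) - S_0 * exp(-qT) * N(-d1)
N(-d1) = 0.31702348; N(-d2) = 0.59262921
P = 10.9300 * 0.95886978 * 0.59262921 - 11.4200 * 1.00000000 * 0.31702348 = 2.5906


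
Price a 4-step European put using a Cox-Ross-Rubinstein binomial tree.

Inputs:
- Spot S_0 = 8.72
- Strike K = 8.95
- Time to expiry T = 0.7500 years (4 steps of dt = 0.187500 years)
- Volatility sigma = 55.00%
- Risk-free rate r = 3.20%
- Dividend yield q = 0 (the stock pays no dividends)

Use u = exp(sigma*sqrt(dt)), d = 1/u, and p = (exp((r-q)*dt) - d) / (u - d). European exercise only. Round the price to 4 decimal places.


dt = T/N = 0.187500
u = exp(sigma*sqrt(dt)) = 1.268908; d = 1/u = 0.788079
p = (exp((r-q)*dt) - d) / (u - d) = 0.453257
Discount per step: exp(-r*dt) = 0.994018
Stock lattice S(k, i) with i counting down-moves:
  k=0: S(0,0) = 8.7200
  k=1: S(1,0) = 11.0649; S(1,1) = 6.8720
  k=2: S(2,0) = 14.0403; S(2,1) = 8.7200; S(2,2) = 5.4157
  k=3: S(3,0) = 17.8159; S(3,1) = 11.0649; S(3,2) = 6.8720; S(3,3) = 4.2680
  k=4: S(4,0) = 22.6067; S(4,1) = 14.0403; S(4,2) = 8.7200; S(4,3) = 5.4157; S(4,4) = 3.3635
Terminal payoffs V(N, i) = max(K - S_T, 0):
  V(4,0) = 0.000000; V(4,1) = 0.000000; V(4,2) = 0.230000; V(4,3) = 3.534283; V(4,4) = 5.586469
Backward induction: V(k, i) = exp(-r*dt) * [p * V(k+1, i) + (1-p) * V(k+1, i+1)].
  V(3,0) = exp(-r*dt) * [p*0.000000 + (1-p)*0.000000] = 0.000000
  V(3,1) = exp(-r*dt) * [p*0.000000 + (1-p)*0.230000] = 0.124999
  V(3,2) = exp(-r*dt) * [p*0.230000 + (1-p)*3.534283] = 2.024412
  V(3,3) = exp(-r*dt) * [p*3.534283 + (1-p)*5.586469] = 4.628448
  V(2,0) = exp(-r*dt) * [p*0.000000 + (1-p)*0.124999] = 0.067933
  V(2,1) = exp(-r*dt) * [p*0.124999 + (1-p)*2.024412] = 1.156531
  V(2,2) = exp(-r*dt) * [p*2.024412 + (1-p)*4.628448] = 3.427525
  V(1,0) = exp(-r*dt) * [p*0.067933 + (1-p)*1.156531] = 0.659150
  V(1,1) = exp(-r*dt) * [p*1.156531 + (1-p)*3.427525] = 2.383836
  V(0,0) = exp(-r*dt) * [p*0.659150 + (1-p)*2.383836] = 1.592527

Answer: Price = V(0,0) = 1.5925


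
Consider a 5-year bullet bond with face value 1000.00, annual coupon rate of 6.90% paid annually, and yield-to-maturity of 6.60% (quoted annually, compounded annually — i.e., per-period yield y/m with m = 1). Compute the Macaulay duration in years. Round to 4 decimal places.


Coupon per period c = face * coupon_rate / m = 69.000000
Periods per year m = 1; per-period yield y/m = 0.066000
Number of cashflows N = 5
Cashflows (t years, CF_t, discount factor 1/(1+y/m)^(m*t), PV):
  t = 1.0000: CF_t = 69.000000, DF = 0.938086, PV = 64.727955
  t = 2.0000: CF_t = 69.000000, DF = 0.880006, PV = 60.720408
  t = 3.0000: CF_t = 69.000000, DF = 0.825521, PV = 56.960983
  t = 4.0000: CF_t = 69.000000, DF = 0.774410, PV = 53.434318
  t = 5.0000: CF_t = 1069.000000, DF = 0.726464, PV = 776.589799
Price P = sum_t PV_t = 1012.433464
Macaulay numerator sum_t t * PV_t:
  t * PV_t at t = 1.0000: 64.727955
  t * PV_t at t = 2.0000: 121.440816
  t * PV_t at t = 3.0000: 170.882949
  t * PV_t at t = 4.0000: 213.737273
  t * PV_t at t = 5.0000: 3882.948997
Macaulay duration D = (sum_t t * PV_t) / P = 4453.737990 / 1012.433464 = 4.399043

Answer: Macaulay duration = 4.3990 years


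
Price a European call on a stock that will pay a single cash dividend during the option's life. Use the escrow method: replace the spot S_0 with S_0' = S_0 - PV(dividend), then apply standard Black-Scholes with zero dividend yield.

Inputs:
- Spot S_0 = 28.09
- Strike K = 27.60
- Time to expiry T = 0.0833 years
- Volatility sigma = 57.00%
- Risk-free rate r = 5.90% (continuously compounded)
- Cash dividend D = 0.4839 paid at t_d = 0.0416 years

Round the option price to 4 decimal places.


Answer: Price = 1.8774

Derivation:
PV(D) = D * exp(-r * t_d) = 0.4839 * 0.99754861 = 0.48271377
S_0' = S_0 - PV(D) = 28.0900 - 0.48271377 = 27.60728623
d1 = (ln(S_0'/K) + (r + sigma^2/2)*T) / (sigma*sqrt(T)) = 0.11373489
d2 = d1 - sigma*sqrt(T) = -0.05077703
exp(-rT) = 0.99509736
N(d1) = 0.54527602; N(d2) = 0.47975160
C = S_0' * N(d1) - K * exp(-rT) * N(d2) = 27.60728623 * 0.54527602 - 27.6000 * 0.99509736 * 0.47975160 = 1.8774


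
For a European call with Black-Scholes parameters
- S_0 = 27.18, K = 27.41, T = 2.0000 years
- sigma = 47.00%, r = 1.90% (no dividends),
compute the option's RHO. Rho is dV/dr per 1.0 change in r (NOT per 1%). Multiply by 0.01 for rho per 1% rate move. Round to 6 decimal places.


Answer: Rho = 20.410127

Derivation:
d1 = 0.3768329984; d2 = -0.2878473759
phi(d1) = 0.3715989538; exp(-qT) = 1.0000000000; exp(-rT) = 0.9627129409
N(d2) = 0.3867317853
Rho = K*T*exp(-rT)*N(d2) = 27.4100 * 2.0000 * 0.9627129409 * 0.3867317853 = 20.410127


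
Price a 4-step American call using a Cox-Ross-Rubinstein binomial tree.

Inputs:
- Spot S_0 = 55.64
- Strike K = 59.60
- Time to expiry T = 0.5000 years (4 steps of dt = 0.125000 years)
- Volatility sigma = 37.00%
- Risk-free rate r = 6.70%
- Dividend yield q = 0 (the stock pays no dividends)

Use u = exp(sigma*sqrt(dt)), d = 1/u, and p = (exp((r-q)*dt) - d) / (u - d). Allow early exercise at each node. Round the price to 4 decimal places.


Answer: Price = V(0,0) = 5.1206

Derivation:
dt = T/N = 0.125000
u = exp(sigma*sqrt(dt)) = 1.139757; d = 1/u = 0.877380
p = (exp((r-q)*dt) - d) / (u - d) = 0.499397
Discount per step: exp(-r*dt) = 0.991660
Stock lattice S(k, i) with i counting down-moves:
  k=0: S(0,0) = 55.6400
  k=1: S(1,0) = 63.4161; S(1,1) = 48.8174
  k=2: S(2,0) = 72.2789; S(2,1) = 55.6400; S(2,2) = 42.8315
  k=3: S(3,0) = 82.3803; S(3,1) = 63.4161; S(3,2) = 48.8174; S(3,3) = 37.5795
  k=4: S(4,0) = 93.8935; S(4,1) = 72.2789; S(4,2) = 55.6400; S(4,3) = 42.8315; S(4,4) = 32.9715
Terminal payoffs V(N, i) = max(S_T - K, 0):
  V(4,0) = 34.293521; V(4,1) = 12.678873; V(4,2) = 0.000000; V(4,3) = 0.000000; V(4,4) = 0.000000
Backward induction: V(k, i) = exp(-r*dt) * [p * V(k+1, i) + (1-p) * V(k+1, i+1)]; then take max(V_cont, immediate exercise) for American.
  V(3,0) = exp(-r*dt) * [p*34.293521 + (1-p)*12.678873] = 23.277390; exercise = 22.780325; V(3,0) = max -> 23.277390
  V(3,1) = exp(-r*dt) * [p*12.678873 + (1-p)*0.000000] = 6.278980; exercise = 3.816059; V(3,1) = max -> 6.278980
  V(3,2) = exp(-r*dt) * [p*0.000000 + (1-p)*0.000000] = 0.000000; exercise = 0.000000; V(3,2) = max -> 0.000000
  V(3,3) = exp(-r*dt) * [p*0.000000 + (1-p)*0.000000] = 0.000000; exercise = 0.000000; V(3,3) = max -> 0.000000
  V(2,0) = exp(-r*dt) * [p*23.277390 + (1-p)*6.278980] = 14.644765; exercise = 12.678873; V(2,0) = max -> 14.644765
  V(2,1) = exp(-r*dt) * [p*6.278980 + (1-p)*0.000000] = 3.109550; exercise = 0.000000; V(2,1) = max -> 3.109550
  V(2,2) = exp(-r*dt) * [p*0.000000 + (1-p)*0.000000] = 0.000000; exercise = 0.000000; V(2,2) = max -> 0.000000
  V(1,0) = exp(-r*dt) * [p*14.644765 + (1-p)*3.109550] = 8.796221; exercise = 3.816059; V(1,0) = max -> 8.796221
  V(1,1) = exp(-r*dt) * [p*3.109550 + (1-p)*0.000000] = 1.539948; exercise = 0.000000; V(1,1) = max -> 1.539948
  V(0,0) = exp(-r*dt) * [p*8.796221 + (1-p)*1.539948] = 5.120641; exercise = 0.000000; V(0,0) = max -> 5.120641


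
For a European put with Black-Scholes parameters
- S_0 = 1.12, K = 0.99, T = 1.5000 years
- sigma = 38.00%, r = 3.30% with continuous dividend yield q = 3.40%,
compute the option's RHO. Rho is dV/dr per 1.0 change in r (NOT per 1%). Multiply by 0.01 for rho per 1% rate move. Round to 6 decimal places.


d1 = 0.4945799573; d2 = 0.0291769062
phi(d1) = 0.3530155400; exp(-qT) = 0.9502786705; exp(-rT) = 0.9517051581
N(-d2) = 0.4883617498
Rho = -K*T*exp(-rT)*N(-d2) = -0.9900 * 1.5000 * 0.9517051581 * 0.4883617498 = -0.690193

Answer: Rho = -0.690193


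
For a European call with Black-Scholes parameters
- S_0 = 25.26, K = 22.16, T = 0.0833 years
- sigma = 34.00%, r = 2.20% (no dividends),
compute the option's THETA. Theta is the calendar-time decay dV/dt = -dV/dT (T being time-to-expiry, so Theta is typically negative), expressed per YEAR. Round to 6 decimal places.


d1 = 1.4020250257; d2 = 1.3038951118
phi(d1) = 0.1493032779; exp(-qT) = 1.0000000000; exp(-rT) = 0.9981690782
Theta = -S*exp(-qT)*phi(d1)*sigma/(2*sqrt(T)) - r*K*exp(-rT)*N(d2) + q*S*exp(-qT)*N(d1)
N(d1) = 0.9195461131; N(d2) = 0.9038653264; sqrt(T) = 0.2886173938
Term 1 = -25.2600 * 1.0000000000 * 0.1493032779 * 0.3400 / (2 * 0.2886173938) = -2.2214119791
Term 2 = -0.0220 * 22.1600 * 0.9981690782 * 0.9038653264 = -0.4398456238
Term 3 = 0 (no dividend yield, q = 0)
Theta = -2.2214119791 + (-0.4398456238) + (0.0000000000) = -2.661258

Answer: Theta = -2.661258


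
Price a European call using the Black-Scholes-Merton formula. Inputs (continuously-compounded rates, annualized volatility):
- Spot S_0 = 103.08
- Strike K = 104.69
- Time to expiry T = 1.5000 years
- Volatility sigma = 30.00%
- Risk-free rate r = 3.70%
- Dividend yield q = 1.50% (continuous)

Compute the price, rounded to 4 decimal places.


Answer: Price = 15.4539

Derivation:
d1 = (ln(S/K) + (r - q + 0.5*sigma^2) * T) / (sigma * sqrt(T)) = 0.23134555
d2 = d1 - sigma * sqrt(T) = -0.13607791
exp(-rT) = 0.94601202; exp(-qT) = 0.97775124
C = S_0 * exp(-qT) * N(d1) - K * exp(-rT) * N(d2)
N(d1) = 0.59147682; N(d2) = 0.44587985
C = 103.0800 * 0.97775124 * 0.59147682 - 104.6900 * 0.94601202 * 0.44587985 = 15.4539


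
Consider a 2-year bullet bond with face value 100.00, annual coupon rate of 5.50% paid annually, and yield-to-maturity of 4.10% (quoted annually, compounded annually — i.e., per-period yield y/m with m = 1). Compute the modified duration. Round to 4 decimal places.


Coupon per period c = face * coupon_rate / m = 5.500000
Periods per year m = 1; per-period yield y/m = 0.041000
Number of cashflows N = 2
Cashflows (t years, CF_t, discount factor 1/(1+y/m)^(m*t), PV):
  t = 1.0000: CF_t = 5.500000, DF = 0.960615, PV = 5.283381
  t = 2.0000: CF_t = 105.500000, DF = 0.922781, PV = 97.353372
Price P = sum_t PV_t = 102.636754
First compute Macaulay numerator sum_t t * PV_t:
  t * PV_t at t = 1.0000: 5.283381
  t * PV_t at t = 2.0000: 194.706745
Macaulay duration D = 199.990126 / 102.636754 = 1.948523
Modified duration = D / (1 + y/m) = 1.948523 / (1 + 0.041000) = 1.871780

Answer: Modified duration = 1.8718


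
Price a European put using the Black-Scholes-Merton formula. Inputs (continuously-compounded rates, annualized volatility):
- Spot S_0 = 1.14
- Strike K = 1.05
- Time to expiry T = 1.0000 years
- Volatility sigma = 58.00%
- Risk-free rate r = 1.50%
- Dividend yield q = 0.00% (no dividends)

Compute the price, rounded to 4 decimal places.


d1 = (ln(S/K) + (r - q + 0.5*sigma^2) * T) / (sigma * sqrt(T)) = 0.45765189
d2 = d1 - sigma * sqrt(T) = -0.12234811
exp(-rT) = 0.98511194; exp(-qT) = 1.00000000
P = K * exp(-rT) * N(-d2) - S_0 * exp(-qT) * N(-d1)
N(-d1) = 0.32360128; N(-d2) = 0.54868833
P = 1.0500 * 0.98511194 * 0.54868833 - 1.1400 * 1.00000000 * 0.32360128 = 0.1986

Answer: Price = 0.1986


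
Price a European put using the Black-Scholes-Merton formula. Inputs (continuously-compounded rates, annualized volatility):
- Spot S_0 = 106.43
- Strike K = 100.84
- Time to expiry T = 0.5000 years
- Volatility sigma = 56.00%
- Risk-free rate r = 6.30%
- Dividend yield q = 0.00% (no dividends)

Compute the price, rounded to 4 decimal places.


Answer: Price = 12.0278

Derivation:
d1 = (ln(S/K) + (r - q + 0.5*sigma^2) * T) / (sigma * sqrt(T)) = 0.41378977
d2 = d1 - sigma * sqrt(T) = 0.01780997
exp(-rT) = 0.96899096; exp(-qT) = 1.00000000
P = K * exp(-rT) * N(-d2) - S_0 * exp(-qT) * N(-d1)
N(-d1) = 0.33951404; N(-d2) = 0.49289522
P = 100.8400 * 0.96899096 * 0.49289522 - 106.4300 * 1.00000000 * 0.33951404 = 12.0278


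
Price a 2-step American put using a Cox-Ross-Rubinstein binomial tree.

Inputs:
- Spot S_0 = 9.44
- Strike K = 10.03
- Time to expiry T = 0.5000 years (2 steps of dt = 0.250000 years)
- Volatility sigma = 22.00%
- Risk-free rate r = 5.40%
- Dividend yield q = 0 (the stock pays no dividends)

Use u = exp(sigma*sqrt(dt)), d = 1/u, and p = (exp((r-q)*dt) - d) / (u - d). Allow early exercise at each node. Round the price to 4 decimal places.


dt = T/N = 0.250000
u = exp(sigma*sqrt(dt)) = 1.116278; d = 1/u = 0.895834
p = (exp((r-q)*dt) - d) / (u - d) = 0.534183
Discount per step: exp(-r*dt) = 0.986591
Stock lattice S(k, i) with i counting down-moves:
  k=0: S(0,0) = 9.4400
  k=1: S(1,0) = 10.5377; S(1,1) = 8.4567
  k=2: S(2,0) = 11.7630; S(2,1) = 9.4400; S(2,2) = 7.5758
Terminal payoffs V(N, i) = max(K - S_T, 0):
  V(2,0) = 0.000000; V(2,1) = 0.590000; V(2,2) = 2.454223
Backward induction: V(k, i) = exp(-r*dt) * [p * V(k+1, i) + (1-p) * V(k+1, i+1)]; then take max(V_cont, immediate exercise) for American.
  V(1,0) = exp(-r*dt) * [p*0.000000 + (1-p)*0.590000] = 0.271147; exercise = 0.000000; V(1,0) = max -> 0.271147
  V(1,1) = exp(-r*dt) * [p*0.590000 + (1-p)*2.454223] = 1.438831; exercise = 1.573326; V(1,1) = max -> 1.573326
  V(0,0) = exp(-r*dt) * [p*0.271147 + (1-p)*1.573326] = 0.865954; exercise = 0.590000; V(0,0) = max -> 0.865954

Answer: Price = V(0,0) = 0.8660


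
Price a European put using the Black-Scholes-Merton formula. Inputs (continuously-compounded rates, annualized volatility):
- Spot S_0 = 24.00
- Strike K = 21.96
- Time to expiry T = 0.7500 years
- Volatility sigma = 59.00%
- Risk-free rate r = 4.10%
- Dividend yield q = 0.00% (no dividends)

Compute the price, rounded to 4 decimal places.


d1 = (ln(S/K) + (r - q + 0.5*sigma^2) * T) / (sigma * sqrt(T)) = 0.48951223
d2 = d1 - sigma * sqrt(T) = -0.02144276
exp(-rT) = 0.96971797; exp(-qT) = 1.00000000
P = K * exp(-rT) * N(-d2) - S_0 * exp(-qT) * N(-d1)
N(-d1) = 0.31223955; N(-d2) = 0.50855377
P = 21.9600 * 0.96971797 * 0.50855377 - 24.0000 * 1.00000000 * 0.31223955 = 3.3359

Answer: Price = 3.3359


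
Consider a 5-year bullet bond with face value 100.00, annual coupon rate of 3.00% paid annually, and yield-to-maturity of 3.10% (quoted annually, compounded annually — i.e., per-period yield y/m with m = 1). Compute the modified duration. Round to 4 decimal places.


Coupon per period c = face * coupon_rate / m = 3.000000
Periods per year m = 1; per-period yield y/m = 0.031000
Number of cashflows N = 5
Cashflows (t years, CF_t, discount factor 1/(1+y/m)^(m*t), PV):
  t = 1.0000: CF_t = 3.000000, DF = 0.969932, PV = 2.909796
  t = 2.0000: CF_t = 3.000000, DF = 0.940768, PV = 2.822305
  t = 3.0000: CF_t = 3.000000, DF = 0.912481, PV = 2.737444
  t = 4.0000: CF_t = 3.000000, DF = 0.885045, PV = 2.655135
  t = 5.0000: CF_t = 103.000000, DF = 0.858434, PV = 88.418654
Price P = sum_t PV_t = 99.543334
First compute Macaulay numerator sum_t t * PV_t:
  t * PV_t at t = 1.0000: 2.909796
  t * PV_t at t = 2.0000: 5.644610
  t * PV_t at t = 3.0000: 8.212332
  t * PV_t at t = 4.0000: 10.620540
  t * PV_t at t = 5.0000: 442.093269
Macaulay duration D = 469.480547 / 99.543334 = 4.716343
Modified duration = D / (1 + y/m) = 4.716343 / (1 + 0.031000) = 4.574533

Answer: Modified duration = 4.5745


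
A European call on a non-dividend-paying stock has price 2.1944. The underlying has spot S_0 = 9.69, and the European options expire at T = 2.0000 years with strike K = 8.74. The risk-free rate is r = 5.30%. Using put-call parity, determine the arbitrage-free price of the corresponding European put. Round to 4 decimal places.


Answer: Put price = 0.3654

Derivation:
Put-call parity: C - P = S_0 * exp(-qT) - K * exp(-rT).
S_0 * exp(-qT) = 9.6900 * 1.00000000 = 9.69000000
K * exp(-rT) = 8.7400 * 0.89942465 = 7.86097142
P = C - S*exp(-qT) + K*exp(-rT)
P = 2.1944 - 9.69000000 + 7.86097142 = 0.3654


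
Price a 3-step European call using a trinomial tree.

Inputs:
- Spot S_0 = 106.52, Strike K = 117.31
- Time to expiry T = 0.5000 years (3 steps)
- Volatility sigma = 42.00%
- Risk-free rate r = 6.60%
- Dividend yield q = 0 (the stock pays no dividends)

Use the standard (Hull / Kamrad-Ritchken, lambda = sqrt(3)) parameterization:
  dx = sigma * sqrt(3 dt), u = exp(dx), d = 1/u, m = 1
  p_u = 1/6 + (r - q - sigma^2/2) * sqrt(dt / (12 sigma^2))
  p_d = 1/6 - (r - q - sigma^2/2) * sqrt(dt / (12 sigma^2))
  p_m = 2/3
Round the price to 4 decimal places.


Answer: Price = V(0,0) = 10.0619

Derivation:
dt = T/N = 0.166667; dx = sigma*sqrt(3*dt) = 0.296985
u = exp(dx) = 1.345795; d = 1/u = 0.743055
p_u = 0.160437, p_m = 0.666667, p_d = 0.172896
Discount per step: exp(-r*dt) = 0.989060
Stock lattice S(k, j) with j the centered position index:
  k=0: S(0,+0) = 106.5200
  k=1: S(1,-1) = 79.1502; S(1,+0) = 106.5200; S(1,+1) = 143.3541
  k=2: S(2,-2) = 58.8130; S(2,-1) = 79.1502; S(2,+0) = 106.5200; S(2,+1) = 143.3541; S(2,+2) = 192.9252
  k=3: S(3,-3) = 43.7013; S(3,-2) = 58.8130; S(3,-1) = 79.1502; S(3,+0) = 106.5200; S(3,+1) = 143.3541; S(3,+2) = 192.9252; S(3,+3) = 259.6377
Terminal payoffs V(N, j) = max(S_T - K, 0):
  V(3,-3) = 0.000000; V(3,-2) = 0.000000; V(3,-1) = 0.000000; V(3,+0) = 0.000000; V(3,+1) = 26.044074; V(3,+2) = 75.615182; V(3,+3) = 142.327728
Backward induction: V(k, j) = exp(-r*dt) * [p_u * V(k+1, j+1) + p_m * V(k+1, j) + p_d * V(k+1, j-1)]
  V(2,-2) = exp(-r*dt) * [p_u*0.000000 + p_m*0.000000 + p_d*0.000000] = 0.000000
  V(2,-1) = exp(-r*dt) * [p_u*0.000000 + p_m*0.000000 + p_d*0.000000] = 0.000000
  V(2,+0) = exp(-r*dt) * [p_u*26.044074 + p_m*0.000000 + p_d*0.000000] = 4.132732
  V(2,+1) = exp(-r*dt) * [p_u*75.615182 + p_m*26.044074 + p_d*0.000000] = 29.171560
  V(2,+2) = exp(-r*dt) * [p_u*142.327728 + p_m*75.615182 + p_d*26.044074] = 76.897187
  V(1,-1) = exp(-r*dt) * [p_u*4.132732 + p_m*0.000000 + p_d*0.000000] = 0.655791
  V(1,+0) = exp(-r*dt) * [p_u*29.171560 + p_m*4.132732 + p_d*0.000000] = 7.354023
  V(1,+1) = exp(-r*dt) * [p_u*76.897187 + p_m*29.171560 + p_d*4.132732] = 32.143889
  V(0,+0) = exp(-r*dt) * [p_u*32.143889 + p_m*7.354023 + p_d*0.655791] = 10.061856


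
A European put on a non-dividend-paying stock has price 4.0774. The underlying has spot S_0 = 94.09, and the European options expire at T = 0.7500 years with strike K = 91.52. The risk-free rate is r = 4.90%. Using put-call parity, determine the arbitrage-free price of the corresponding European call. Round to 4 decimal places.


Answer: Call price = 9.9497

Derivation:
Put-call parity: C - P = S_0 * exp(-qT) - K * exp(-rT).
S_0 * exp(-qT) = 94.0900 * 1.00000000 = 94.09000000
K * exp(-rT) = 91.5200 * 0.96391708 = 88.21769157
C = P + S*exp(-qT) - K*exp(-rT)
C = 4.0774 + 94.09000000 - 88.21769157 = 9.9497


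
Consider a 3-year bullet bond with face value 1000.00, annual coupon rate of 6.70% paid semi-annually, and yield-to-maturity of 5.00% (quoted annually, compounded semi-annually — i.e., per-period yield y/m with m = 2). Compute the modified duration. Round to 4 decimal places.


Coupon per period c = face * coupon_rate / m = 33.500000
Periods per year m = 2; per-period yield y/m = 0.025000
Number of cashflows N = 6
Cashflows (t years, CF_t, discount factor 1/(1+y/m)^(m*t), PV):
  t = 0.5000: CF_t = 33.500000, DF = 0.975610, PV = 32.682927
  t = 1.0000: CF_t = 33.500000, DF = 0.951814, PV = 31.885782
  t = 1.5000: CF_t = 33.500000, DF = 0.928599, PV = 31.108080
  t = 2.0000: CF_t = 33.500000, DF = 0.905951, PV = 30.349347
  t = 2.5000: CF_t = 33.500000, DF = 0.883854, PV = 29.609119
  t = 3.0000: CF_t = 1033.500000, DF = 0.862297, PV = 891.183811
Price P = sum_t PV_t = 1046.819066
First compute Macaulay numerator sum_t t * PV_t:
  t * PV_t at t = 0.5000: 16.341463
  t * PV_t at t = 1.0000: 31.885782
  t * PV_t at t = 1.5000: 46.662120
  t * PV_t at t = 2.0000: 60.698693
  t * PV_t at t = 2.5000: 74.022797
  t * PV_t at t = 3.0000: 2673.551433
Macaulay duration D = 2903.162289 / 1046.819066 = 2.773318
Modified duration = D / (1 + y/m) = 2.773318 / (1 + 0.025000) = 2.705676

Answer: Modified duration = 2.7057


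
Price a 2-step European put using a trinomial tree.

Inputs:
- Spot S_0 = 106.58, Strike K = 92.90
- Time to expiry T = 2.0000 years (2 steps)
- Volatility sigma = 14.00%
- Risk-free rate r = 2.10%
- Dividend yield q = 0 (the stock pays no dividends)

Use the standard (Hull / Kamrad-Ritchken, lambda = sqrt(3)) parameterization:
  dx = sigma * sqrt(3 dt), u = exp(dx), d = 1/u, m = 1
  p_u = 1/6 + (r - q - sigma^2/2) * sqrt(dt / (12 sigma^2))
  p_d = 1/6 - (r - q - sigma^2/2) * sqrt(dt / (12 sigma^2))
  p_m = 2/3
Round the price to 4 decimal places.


Answer: Price = V(0,0) = 2.2406

Derivation:
dt = T/N = 1.000000; dx = sigma*sqrt(3*dt) = 0.242487
u = exp(dx) = 1.274415; d = 1/u = 0.784674
p_u = 0.189761, p_m = 0.666667, p_d = 0.143573
Discount per step: exp(-r*dt) = 0.979219
Stock lattice S(k, j) with j the centered position index:
  k=0: S(0,+0) = 106.5800
  k=1: S(1,-1) = 83.6305; S(1,+0) = 106.5800; S(1,+1) = 135.8271
  k=2: S(2,-2) = 65.6227; S(2,-1) = 83.6305; S(2,+0) = 106.5800; S(2,+1) = 135.8271; S(2,+2) = 173.1001
Terminal payoffs V(N, j) = max(K - S_T, 0):
  V(2,-2) = 27.277301; V(2,-1) = 9.269460; V(2,+0) = 0.000000; V(2,+1) = 0.000000; V(2,+2) = 0.000000
Backward induction: V(k, j) = exp(-r*dt) * [p_u * V(k+1, j+1) + p_m * V(k+1, j) + p_d * V(k+1, j-1)]
  V(1,-1) = exp(-r*dt) * [p_u*0.000000 + p_m*9.269460 + p_d*27.277301] = 9.886111
  V(1,+0) = exp(-r*dt) * [p_u*0.000000 + p_m*0.000000 + p_d*9.269460] = 1.303185
  V(1,+1) = exp(-r*dt) * [p_u*0.000000 + p_m*0.000000 + p_d*0.000000] = 0.000000
  V(0,+0) = exp(-r*dt) * [p_u*0.000000 + p_m*1.303185 + p_d*9.886111] = 2.240615


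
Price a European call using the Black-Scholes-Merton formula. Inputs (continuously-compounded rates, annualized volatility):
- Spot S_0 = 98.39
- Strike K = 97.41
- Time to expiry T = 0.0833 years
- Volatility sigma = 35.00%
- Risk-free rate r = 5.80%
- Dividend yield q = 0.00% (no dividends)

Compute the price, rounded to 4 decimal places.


d1 = (ln(S/K) + (r - q + 0.5*sigma^2) * T) / (sigma * sqrt(T)) = 0.19743215
d2 = d1 - sigma * sqrt(T) = 0.09641606
exp(-rT) = 0.99518025; exp(-qT) = 1.00000000
C = S_0 * exp(-qT) * N(d1) - K * exp(-rT) * N(d2)
N(d1) = 0.57825531; N(d2) = 0.53840493
C = 98.3900 * 1.00000000 * 0.57825531 - 97.4100 * 0.99518025 * 0.53840493 = 4.7013

Answer: Price = 4.7013


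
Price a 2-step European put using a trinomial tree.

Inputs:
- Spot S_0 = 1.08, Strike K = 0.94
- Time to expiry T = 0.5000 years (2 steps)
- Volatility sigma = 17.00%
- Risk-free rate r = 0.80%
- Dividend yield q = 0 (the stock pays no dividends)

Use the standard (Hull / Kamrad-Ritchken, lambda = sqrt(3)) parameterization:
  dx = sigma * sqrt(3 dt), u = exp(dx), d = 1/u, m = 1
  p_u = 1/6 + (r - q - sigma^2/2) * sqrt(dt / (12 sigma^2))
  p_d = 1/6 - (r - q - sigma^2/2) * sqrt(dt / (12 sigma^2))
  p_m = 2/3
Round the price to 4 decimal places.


dt = T/N = 0.250000; dx = sigma*sqrt(3*dt) = 0.147224
u = exp(dx) = 1.158614; d = 1/u = 0.863100
p_u = 0.161190, p_m = 0.666667, p_d = 0.172143
Discount per step: exp(-r*dt) = 0.998002
Stock lattice S(k, j) with j the centered position index:
  k=0: S(0,+0) = 1.0800
  k=1: S(1,-1) = 0.9321; S(1,+0) = 1.0800; S(1,+1) = 1.2513
  k=2: S(2,-2) = 0.8045; S(2,-1) = 0.9321; S(2,+0) = 1.0800; S(2,+1) = 1.2513; S(2,+2) = 1.4498
Terminal payoffs V(N, j) = max(K - S_T, 0):
  V(2,-2) = 0.135462; V(2,-1) = 0.007852; V(2,+0) = 0.000000; V(2,+1) = 0.000000; V(2,+2) = 0.000000
Backward induction: V(k, j) = exp(-r*dt) * [p_u * V(k+1, j+1) + p_m * V(k+1, j) + p_d * V(k+1, j-1)]
  V(1,-1) = exp(-r*dt) * [p_u*0.000000 + p_m*0.007852 + p_d*0.135462] = 0.028496
  V(1,+0) = exp(-r*dt) * [p_u*0.000000 + p_m*0.000000 + p_d*0.007852] = 0.001349
  V(1,+1) = exp(-r*dt) * [p_u*0.000000 + p_m*0.000000 + p_d*0.000000] = 0.000000
  V(0,+0) = exp(-r*dt) * [p_u*0.000000 + p_m*0.001349 + p_d*0.028496] = 0.005793

Answer: Price = V(0,0) = 0.0058


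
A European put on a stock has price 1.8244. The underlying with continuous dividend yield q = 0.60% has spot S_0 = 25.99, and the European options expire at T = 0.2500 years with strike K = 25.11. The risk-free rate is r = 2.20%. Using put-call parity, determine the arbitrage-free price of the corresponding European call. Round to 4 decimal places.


Put-call parity: C - P = S_0 * exp(-qT) - K * exp(-rT).
S_0 * exp(-qT) = 25.9900 * 0.99850112 = 25.95104422
K * exp(-rT) = 25.1100 * 0.99451510 = 24.97227409
C = P + S*exp(-qT) - K*exp(-rT)
C = 1.8244 + 25.95104422 - 24.97227409 = 2.8032

Answer: Call price = 2.8032


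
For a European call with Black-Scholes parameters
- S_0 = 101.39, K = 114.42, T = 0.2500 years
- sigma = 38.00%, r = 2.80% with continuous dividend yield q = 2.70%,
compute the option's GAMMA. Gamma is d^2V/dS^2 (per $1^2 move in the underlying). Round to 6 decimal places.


d1 = -0.5400074836; d2 = -0.7300074836
phi(d1) = 0.3448166080; exp(-qT) = 0.9932727301; exp(-rT) = 0.9930244429
Gamma = exp(-qT) * phi(d1) / (S * sigma * sqrt(T)) = 0.9932727301 * 0.3448166080 / (101.3900 * 0.3800 * 0.5000000000) = 0.017779

Answer: Gamma = 0.017779
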